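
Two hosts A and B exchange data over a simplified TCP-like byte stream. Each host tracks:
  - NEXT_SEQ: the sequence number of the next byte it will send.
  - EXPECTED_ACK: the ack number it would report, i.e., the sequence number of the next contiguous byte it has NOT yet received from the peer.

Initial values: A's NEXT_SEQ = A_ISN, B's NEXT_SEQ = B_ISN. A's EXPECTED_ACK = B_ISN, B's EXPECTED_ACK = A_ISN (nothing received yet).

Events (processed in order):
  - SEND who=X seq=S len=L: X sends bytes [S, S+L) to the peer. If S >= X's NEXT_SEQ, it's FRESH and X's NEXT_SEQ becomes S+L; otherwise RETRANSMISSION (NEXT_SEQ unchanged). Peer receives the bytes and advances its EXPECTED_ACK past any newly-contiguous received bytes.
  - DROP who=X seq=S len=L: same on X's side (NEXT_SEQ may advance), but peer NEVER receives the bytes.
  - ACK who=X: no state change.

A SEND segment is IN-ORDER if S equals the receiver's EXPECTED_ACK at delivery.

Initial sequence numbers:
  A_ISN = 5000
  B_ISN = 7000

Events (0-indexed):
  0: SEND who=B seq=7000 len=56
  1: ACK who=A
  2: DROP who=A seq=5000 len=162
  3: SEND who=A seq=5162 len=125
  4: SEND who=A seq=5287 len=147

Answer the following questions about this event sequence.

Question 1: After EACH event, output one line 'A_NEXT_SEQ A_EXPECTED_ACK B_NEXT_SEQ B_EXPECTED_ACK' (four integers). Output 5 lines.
5000 7056 7056 5000
5000 7056 7056 5000
5162 7056 7056 5000
5287 7056 7056 5000
5434 7056 7056 5000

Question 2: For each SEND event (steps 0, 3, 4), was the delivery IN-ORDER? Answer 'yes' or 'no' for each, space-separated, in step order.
Step 0: SEND seq=7000 -> in-order
Step 3: SEND seq=5162 -> out-of-order
Step 4: SEND seq=5287 -> out-of-order

Answer: yes no no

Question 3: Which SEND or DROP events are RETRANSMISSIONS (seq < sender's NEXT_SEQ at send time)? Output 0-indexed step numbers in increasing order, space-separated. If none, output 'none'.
Step 0: SEND seq=7000 -> fresh
Step 2: DROP seq=5000 -> fresh
Step 3: SEND seq=5162 -> fresh
Step 4: SEND seq=5287 -> fresh

Answer: none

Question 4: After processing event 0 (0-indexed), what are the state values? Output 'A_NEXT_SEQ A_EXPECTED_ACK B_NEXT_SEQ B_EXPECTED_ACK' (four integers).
After event 0: A_seq=5000 A_ack=7056 B_seq=7056 B_ack=5000

5000 7056 7056 5000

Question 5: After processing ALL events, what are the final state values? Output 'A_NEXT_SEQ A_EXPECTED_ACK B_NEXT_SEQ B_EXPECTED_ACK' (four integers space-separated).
Answer: 5434 7056 7056 5000

Derivation:
After event 0: A_seq=5000 A_ack=7056 B_seq=7056 B_ack=5000
After event 1: A_seq=5000 A_ack=7056 B_seq=7056 B_ack=5000
After event 2: A_seq=5162 A_ack=7056 B_seq=7056 B_ack=5000
After event 3: A_seq=5287 A_ack=7056 B_seq=7056 B_ack=5000
After event 4: A_seq=5434 A_ack=7056 B_seq=7056 B_ack=5000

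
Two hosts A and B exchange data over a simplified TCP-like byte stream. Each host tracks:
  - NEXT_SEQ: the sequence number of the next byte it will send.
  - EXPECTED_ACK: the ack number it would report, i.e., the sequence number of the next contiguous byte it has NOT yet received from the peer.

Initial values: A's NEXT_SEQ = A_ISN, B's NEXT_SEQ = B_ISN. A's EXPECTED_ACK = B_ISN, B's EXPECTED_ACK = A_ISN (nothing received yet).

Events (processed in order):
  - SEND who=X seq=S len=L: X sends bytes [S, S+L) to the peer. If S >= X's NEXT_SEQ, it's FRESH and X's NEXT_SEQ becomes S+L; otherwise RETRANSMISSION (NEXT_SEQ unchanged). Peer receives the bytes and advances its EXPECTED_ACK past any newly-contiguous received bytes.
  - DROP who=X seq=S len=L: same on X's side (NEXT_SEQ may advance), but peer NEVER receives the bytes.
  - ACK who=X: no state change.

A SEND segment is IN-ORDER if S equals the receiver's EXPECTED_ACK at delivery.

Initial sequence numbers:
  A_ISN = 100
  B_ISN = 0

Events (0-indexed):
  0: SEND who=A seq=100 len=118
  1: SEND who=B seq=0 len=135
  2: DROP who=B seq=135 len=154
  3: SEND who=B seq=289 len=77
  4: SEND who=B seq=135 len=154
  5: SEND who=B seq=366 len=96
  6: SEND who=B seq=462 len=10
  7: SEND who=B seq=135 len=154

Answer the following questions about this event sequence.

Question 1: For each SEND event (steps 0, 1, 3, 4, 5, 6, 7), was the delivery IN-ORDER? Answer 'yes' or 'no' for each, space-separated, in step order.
Answer: yes yes no yes yes yes no

Derivation:
Step 0: SEND seq=100 -> in-order
Step 1: SEND seq=0 -> in-order
Step 3: SEND seq=289 -> out-of-order
Step 4: SEND seq=135 -> in-order
Step 5: SEND seq=366 -> in-order
Step 6: SEND seq=462 -> in-order
Step 7: SEND seq=135 -> out-of-order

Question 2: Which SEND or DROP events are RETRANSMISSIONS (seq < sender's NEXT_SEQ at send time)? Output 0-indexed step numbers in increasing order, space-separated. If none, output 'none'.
Answer: 4 7

Derivation:
Step 0: SEND seq=100 -> fresh
Step 1: SEND seq=0 -> fresh
Step 2: DROP seq=135 -> fresh
Step 3: SEND seq=289 -> fresh
Step 4: SEND seq=135 -> retransmit
Step 5: SEND seq=366 -> fresh
Step 6: SEND seq=462 -> fresh
Step 7: SEND seq=135 -> retransmit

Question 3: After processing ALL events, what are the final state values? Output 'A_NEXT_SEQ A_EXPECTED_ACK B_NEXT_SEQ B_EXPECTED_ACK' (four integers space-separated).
Answer: 218 472 472 218

Derivation:
After event 0: A_seq=218 A_ack=0 B_seq=0 B_ack=218
After event 1: A_seq=218 A_ack=135 B_seq=135 B_ack=218
After event 2: A_seq=218 A_ack=135 B_seq=289 B_ack=218
After event 3: A_seq=218 A_ack=135 B_seq=366 B_ack=218
After event 4: A_seq=218 A_ack=366 B_seq=366 B_ack=218
After event 5: A_seq=218 A_ack=462 B_seq=462 B_ack=218
After event 6: A_seq=218 A_ack=472 B_seq=472 B_ack=218
After event 7: A_seq=218 A_ack=472 B_seq=472 B_ack=218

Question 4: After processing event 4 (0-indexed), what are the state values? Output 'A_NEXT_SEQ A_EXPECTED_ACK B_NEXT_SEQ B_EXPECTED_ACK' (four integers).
After event 0: A_seq=218 A_ack=0 B_seq=0 B_ack=218
After event 1: A_seq=218 A_ack=135 B_seq=135 B_ack=218
After event 2: A_seq=218 A_ack=135 B_seq=289 B_ack=218
After event 3: A_seq=218 A_ack=135 B_seq=366 B_ack=218
After event 4: A_seq=218 A_ack=366 B_seq=366 B_ack=218

218 366 366 218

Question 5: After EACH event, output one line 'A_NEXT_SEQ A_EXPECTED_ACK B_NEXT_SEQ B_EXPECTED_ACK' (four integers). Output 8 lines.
218 0 0 218
218 135 135 218
218 135 289 218
218 135 366 218
218 366 366 218
218 462 462 218
218 472 472 218
218 472 472 218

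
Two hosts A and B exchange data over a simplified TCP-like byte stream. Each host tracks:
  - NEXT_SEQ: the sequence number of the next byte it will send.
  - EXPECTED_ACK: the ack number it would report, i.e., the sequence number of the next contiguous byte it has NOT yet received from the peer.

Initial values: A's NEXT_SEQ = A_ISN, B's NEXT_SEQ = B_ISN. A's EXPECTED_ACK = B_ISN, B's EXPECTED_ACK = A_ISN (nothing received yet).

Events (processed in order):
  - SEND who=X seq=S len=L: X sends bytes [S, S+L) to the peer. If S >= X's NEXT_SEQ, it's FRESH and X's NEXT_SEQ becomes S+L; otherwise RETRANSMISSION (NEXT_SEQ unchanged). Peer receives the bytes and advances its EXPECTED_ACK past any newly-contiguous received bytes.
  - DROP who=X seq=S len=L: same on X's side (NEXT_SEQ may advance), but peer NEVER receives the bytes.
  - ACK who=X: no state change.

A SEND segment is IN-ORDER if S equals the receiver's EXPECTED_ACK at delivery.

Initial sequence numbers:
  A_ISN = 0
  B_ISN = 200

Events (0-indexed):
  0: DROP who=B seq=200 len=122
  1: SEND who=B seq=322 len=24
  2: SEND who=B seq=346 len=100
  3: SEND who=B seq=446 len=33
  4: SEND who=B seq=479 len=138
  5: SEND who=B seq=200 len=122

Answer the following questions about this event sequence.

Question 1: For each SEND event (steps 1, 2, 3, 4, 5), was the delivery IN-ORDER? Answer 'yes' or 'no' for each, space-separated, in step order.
Answer: no no no no yes

Derivation:
Step 1: SEND seq=322 -> out-of-order
Step 2: SEND seq=346 -> out-of-order
Step 3: SEND seq=446 -> out-of-order
Step 4: SEND seq=479 -> out-of-order
Step 5: SEND seq=200 -> in-order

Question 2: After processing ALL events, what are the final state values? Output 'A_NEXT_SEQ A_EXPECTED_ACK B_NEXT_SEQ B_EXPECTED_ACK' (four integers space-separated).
After event 0: A_seq=0 A_ack=200 B_seq=322 B_ack=0
After event 1: A_seq=0 A_ack=200 B_seq=346 B_ack=0
After event 2: A_seq=0 A_ack=200 B_seq=446 B_ack=0
After event 3: A_seq=0 A_ack=200 B_seq=479 B_ack=0
After event 4: A_seq=0 A_ack=200 B_seq=617 B_ack=0
After event 5: A_seq=0 A_ack=617 B_seq=617 B_ack=0

Answer: 0 617 617 0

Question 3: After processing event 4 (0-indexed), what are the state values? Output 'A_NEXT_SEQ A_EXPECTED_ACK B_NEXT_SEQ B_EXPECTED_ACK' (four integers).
After event 0: A_seq=0 A_ack=200 B_seq=322 B_ack=0
After event 1: A_seq=0 A_ack=200 B_seq=346 B_ack=0
After event 2: A_seq=0 A_ack=200 B_seq=446 B_ack=0
After event 3: A_seq=0 A_ack=200 B_seq=479 B_ack=0
After event 4: A_seq=0 A_ack=200 B_seq=617 B_ack=0

0 200 617 0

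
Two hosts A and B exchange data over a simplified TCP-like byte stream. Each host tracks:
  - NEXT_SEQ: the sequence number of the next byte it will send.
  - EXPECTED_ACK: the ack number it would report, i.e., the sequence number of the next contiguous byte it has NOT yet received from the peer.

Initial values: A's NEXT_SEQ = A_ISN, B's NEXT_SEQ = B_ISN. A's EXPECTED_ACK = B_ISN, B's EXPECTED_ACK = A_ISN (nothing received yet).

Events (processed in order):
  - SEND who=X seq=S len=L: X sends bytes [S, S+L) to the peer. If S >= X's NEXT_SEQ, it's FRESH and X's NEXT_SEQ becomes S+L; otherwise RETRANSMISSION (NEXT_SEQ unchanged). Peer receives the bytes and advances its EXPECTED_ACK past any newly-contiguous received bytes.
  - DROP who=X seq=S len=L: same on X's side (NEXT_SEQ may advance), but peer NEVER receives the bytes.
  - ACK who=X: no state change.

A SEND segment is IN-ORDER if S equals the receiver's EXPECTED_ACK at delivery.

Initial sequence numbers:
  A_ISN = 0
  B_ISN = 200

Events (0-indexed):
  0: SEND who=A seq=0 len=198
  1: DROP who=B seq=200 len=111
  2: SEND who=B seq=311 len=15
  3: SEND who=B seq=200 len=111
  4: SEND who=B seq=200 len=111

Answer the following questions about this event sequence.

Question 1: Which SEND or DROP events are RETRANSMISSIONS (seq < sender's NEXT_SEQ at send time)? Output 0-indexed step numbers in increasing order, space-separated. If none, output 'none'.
Step 0: SEND seq=0 -> fresh
Step 1: DROP seq=200 -> fresh
Step 2: SEND seq=311 -> fresh
Step 3: SEND seq=200 -> retransmit
Step 4: SEND seq=200 -> retransmit

Answer: 3 4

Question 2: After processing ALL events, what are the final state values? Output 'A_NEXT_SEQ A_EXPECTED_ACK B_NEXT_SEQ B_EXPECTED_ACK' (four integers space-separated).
Answer: 198 326 326 198

Derivation:
After event 0: A_seq=198 A_ack=200 B_seq=200 B_ack=198
After event 1: A_seq=198 A_ack=200 B_seq=311 B_ack=198
After event 2: A_seq=198 A_ack=200 B_seq=326 B_ack=198
After event 3: A_seq=198 A_ack=326 B_seq=326 B_ack=198
After event 4: A_seq=198 A_ack=326 B_seq=326 B_ack=198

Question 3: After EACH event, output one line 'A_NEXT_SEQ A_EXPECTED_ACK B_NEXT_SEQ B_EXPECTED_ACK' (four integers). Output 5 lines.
198 200 200 198
198 200 311 198
198 200 326 198
198 326 326 198
198 326 326 198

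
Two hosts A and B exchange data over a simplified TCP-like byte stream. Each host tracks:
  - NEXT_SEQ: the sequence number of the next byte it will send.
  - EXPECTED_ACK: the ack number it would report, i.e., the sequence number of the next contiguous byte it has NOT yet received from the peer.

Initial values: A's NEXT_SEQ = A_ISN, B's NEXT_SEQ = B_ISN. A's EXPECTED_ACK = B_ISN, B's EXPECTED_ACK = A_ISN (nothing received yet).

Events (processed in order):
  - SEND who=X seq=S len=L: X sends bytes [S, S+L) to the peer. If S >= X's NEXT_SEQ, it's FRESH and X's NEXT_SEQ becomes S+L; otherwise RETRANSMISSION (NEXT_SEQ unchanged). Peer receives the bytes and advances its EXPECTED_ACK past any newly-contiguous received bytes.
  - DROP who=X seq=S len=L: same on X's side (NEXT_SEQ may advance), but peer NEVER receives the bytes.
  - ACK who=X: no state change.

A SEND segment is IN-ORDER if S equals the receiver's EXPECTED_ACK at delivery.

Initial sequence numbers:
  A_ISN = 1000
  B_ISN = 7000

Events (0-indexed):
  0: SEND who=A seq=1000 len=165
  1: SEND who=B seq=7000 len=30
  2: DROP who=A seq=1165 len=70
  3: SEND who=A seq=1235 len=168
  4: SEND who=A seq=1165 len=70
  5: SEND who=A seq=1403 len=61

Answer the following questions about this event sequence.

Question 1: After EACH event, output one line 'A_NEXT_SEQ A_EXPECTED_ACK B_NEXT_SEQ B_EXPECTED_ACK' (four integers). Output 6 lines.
1165 7000 7000 1165
1165 7030 7030 1165
1235 7030 7030 1165
1403 7030 7030 1165
1403 7030 7030 1403
1464 7030 7030 1464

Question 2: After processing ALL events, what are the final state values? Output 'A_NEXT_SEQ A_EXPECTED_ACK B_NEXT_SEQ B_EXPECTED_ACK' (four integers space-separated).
Answer: 1464 7030 7030 1464

Derivation:
After event 0: A_seq=1165 A_ack=7000 B_seq=7000 B_ack=1165
After event 1: A_seq=1165 A_ack=7030 B_seq=7030 B_ack=1165
After event 2: A_seq=1235 A_ack=7030 B_seq=7030 B_ack=1165
After event 3: A_seq=1403 A_ack=7030 B_seq=7030 B_ack=1165
After event 4: A_seq=1403 A_ack=7030 B_seq=7030 B_ack=1403
After event 5: A_seq=1464 A_ack=7030 B_seq=7030 B_ack=1464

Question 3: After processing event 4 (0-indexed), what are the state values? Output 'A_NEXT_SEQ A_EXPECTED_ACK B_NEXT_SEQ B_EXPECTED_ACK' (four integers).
After event 0: A_seq=1165 A_ack=7000 B_seq=7000 B_ack=1165
After event 1: A_seq=1165 A_ack=7030 B_seq=7030 B_ack=1165
After event 2: A_seq=1235 A_ack=7030 B_seq=7030 B_ack=1165
After event 3: A_seq=1403 A_ack=7030 B_seq=7030 B_ack=1165
After event 4: A_seq=1403 A_ack=7030 B_seq=7030 B_ack=1403

1403 7030 7030 1403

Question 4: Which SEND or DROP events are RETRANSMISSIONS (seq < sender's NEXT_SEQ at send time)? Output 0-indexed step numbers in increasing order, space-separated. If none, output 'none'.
Answer: 4

Derivation:
Step 0: SEND seq=1000 -> fresh
Step 1: SEND seq=7000 -> fresh
Step 2: DROP seq=1165 -> fresh
Step 3: SEND seq=1235 -> fresh
Step 4: SEND seq=1165 -> retransmit
Step 5: SEND seq=1403 -> fresh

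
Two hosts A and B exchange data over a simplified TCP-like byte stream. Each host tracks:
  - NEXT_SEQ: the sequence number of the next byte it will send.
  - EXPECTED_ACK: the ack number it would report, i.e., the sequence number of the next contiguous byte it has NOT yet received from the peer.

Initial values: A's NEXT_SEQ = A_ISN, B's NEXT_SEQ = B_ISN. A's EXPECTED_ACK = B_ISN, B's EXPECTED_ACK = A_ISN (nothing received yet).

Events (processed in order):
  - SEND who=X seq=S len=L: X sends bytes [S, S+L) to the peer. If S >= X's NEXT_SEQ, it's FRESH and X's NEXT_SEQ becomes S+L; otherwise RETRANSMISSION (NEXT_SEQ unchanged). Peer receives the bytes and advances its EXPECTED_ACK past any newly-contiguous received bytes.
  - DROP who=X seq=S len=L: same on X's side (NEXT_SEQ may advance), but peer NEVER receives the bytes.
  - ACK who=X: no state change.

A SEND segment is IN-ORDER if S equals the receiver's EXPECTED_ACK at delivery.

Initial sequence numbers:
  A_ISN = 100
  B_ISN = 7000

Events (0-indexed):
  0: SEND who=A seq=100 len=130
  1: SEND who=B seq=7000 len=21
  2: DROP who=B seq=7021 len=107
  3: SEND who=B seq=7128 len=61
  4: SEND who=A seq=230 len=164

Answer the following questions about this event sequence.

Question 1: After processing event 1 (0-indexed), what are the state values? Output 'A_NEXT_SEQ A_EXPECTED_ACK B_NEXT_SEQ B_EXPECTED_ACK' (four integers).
After event 0: A_seq=230 A_ack=7000 B_seq=7000 B_ack=230
After event 1: A_seq=230 A_ack=7021 B_seq=7021 B_ack=230

230 7021 7021 230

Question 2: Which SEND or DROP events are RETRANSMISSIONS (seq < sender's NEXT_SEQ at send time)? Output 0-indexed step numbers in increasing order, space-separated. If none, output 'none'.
Answer: none

Derivation:
Step 0: SEND seq=100 -> fresh
Step 1: SEND seq=7000 -> fresh
Step 2: DROP seq=7021 -> fresh
Step 3: SEND seq=7128 -> fresh
Step 4: SEND seq=230 -> fresh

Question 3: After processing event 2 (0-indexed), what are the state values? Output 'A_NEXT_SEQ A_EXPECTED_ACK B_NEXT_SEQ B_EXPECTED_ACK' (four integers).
After event 0: A_seq=230 A_ack=7000 B_seq=7000 B_ack=230
After event 1: A_seq=230 A_ack=7021 B_seq=7021 B_ack=230
After event 2: A_seq=230 A_ack=7021 B_seq=7128 B_ack=230

230 7021 7128 230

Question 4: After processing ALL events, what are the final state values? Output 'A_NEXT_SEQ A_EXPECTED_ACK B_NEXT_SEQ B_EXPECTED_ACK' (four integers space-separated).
Answer: 394 7021 7189 394

Derivation:
After event 0: A_seq=230 A_ack=7000 B_seq=7000 B_ack=230
After event 1: A_seq=230 A_ack=7021 B_seq=7021 B_ack=230
After event 2: A_seq=230 A_ack=7021 B_seq=7128 B_ack=230
After event 3: A_seq=230 A_ack=7021 B_seq=7189 B_ack=230
After event 4: A_seq=394 A_ack=7021 B_seq=7189 B_ack=394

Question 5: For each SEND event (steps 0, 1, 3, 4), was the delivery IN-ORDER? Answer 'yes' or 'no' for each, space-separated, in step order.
Step 0: SEND seq=100 -> in-order
Step 1: SEND seq=7000 -> in-order
Step 3: SEND seq=7128 -> out-of-order
Step 4: SEND seq=230 -> in-order

Answer: yes yes no yes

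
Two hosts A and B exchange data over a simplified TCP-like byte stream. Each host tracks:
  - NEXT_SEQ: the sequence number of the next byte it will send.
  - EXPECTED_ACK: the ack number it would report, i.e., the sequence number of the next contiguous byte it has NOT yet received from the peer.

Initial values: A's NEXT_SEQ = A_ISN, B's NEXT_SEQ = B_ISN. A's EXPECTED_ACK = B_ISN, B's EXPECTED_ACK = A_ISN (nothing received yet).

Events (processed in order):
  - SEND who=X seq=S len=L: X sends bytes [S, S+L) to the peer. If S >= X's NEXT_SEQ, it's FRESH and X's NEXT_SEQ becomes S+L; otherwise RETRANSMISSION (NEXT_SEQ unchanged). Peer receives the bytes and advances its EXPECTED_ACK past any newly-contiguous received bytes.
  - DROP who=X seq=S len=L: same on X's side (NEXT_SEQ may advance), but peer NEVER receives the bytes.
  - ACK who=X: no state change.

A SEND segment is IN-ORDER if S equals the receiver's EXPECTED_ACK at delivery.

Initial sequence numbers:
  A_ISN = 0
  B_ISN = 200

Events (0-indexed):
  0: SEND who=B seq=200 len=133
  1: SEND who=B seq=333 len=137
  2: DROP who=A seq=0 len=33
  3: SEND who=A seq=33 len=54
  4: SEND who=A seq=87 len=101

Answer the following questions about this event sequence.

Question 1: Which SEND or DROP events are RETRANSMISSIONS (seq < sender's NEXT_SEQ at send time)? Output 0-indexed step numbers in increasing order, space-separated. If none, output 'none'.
Answer: none

Derivation:
Step 0: SEND seq=200 -> fresh
Step 1: SEND seq=333 -> fresh
Step 2: DROP seq=0 -> fresh
Step 3: SEND seq=33 -> fresh
Step 4: SEND seq=87 -> fresh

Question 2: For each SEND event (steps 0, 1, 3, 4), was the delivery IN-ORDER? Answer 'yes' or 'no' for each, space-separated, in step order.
Answer: yes yes no no

Derivation:
Step 0: SEND seq=200 -> in-order
Step 1: SEND seq=333 -> in-order
Step 3: SEND seq=33 -> out-of-order
Step 4: SEND seq=87 -> out-of-order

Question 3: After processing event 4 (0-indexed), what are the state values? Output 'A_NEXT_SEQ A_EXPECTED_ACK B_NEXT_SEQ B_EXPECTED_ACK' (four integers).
After event 0: A_seq=0 A_ack=333 B_seq=333 B_ack=0
After event 1: A_seq=0 A_ack=470 B_seq=470 B_ack=0
After event 2: A_seq=33 A_ack=470 B_seq=470 B_ack=0
After event 3: A_seq=87 A_ack=470 B_seq=470 B_ack=0
After event 4: A_seq=188 A_ack=470 B_seq=470 B_ack=0

188 470 470 0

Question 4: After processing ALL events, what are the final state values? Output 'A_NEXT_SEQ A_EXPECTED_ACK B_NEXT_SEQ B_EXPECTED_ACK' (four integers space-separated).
Answer: 188 470 470 0

Derivation:
After event 0: A_seq=0 A_ack=333 B_seq=333 B_ack=0
After event 1: A_seq=0 A_ack=470 B_seq=470 B_ack=0
After event 2: A_seq=33 A_ack=470 B_seq=470 B_ack=0
After event 3: A_seq=87 A_ack=470 B_seq=470 B_ack=0
After event 4: A_seq=188 A_ack=470 B_seq=470 B_ack=0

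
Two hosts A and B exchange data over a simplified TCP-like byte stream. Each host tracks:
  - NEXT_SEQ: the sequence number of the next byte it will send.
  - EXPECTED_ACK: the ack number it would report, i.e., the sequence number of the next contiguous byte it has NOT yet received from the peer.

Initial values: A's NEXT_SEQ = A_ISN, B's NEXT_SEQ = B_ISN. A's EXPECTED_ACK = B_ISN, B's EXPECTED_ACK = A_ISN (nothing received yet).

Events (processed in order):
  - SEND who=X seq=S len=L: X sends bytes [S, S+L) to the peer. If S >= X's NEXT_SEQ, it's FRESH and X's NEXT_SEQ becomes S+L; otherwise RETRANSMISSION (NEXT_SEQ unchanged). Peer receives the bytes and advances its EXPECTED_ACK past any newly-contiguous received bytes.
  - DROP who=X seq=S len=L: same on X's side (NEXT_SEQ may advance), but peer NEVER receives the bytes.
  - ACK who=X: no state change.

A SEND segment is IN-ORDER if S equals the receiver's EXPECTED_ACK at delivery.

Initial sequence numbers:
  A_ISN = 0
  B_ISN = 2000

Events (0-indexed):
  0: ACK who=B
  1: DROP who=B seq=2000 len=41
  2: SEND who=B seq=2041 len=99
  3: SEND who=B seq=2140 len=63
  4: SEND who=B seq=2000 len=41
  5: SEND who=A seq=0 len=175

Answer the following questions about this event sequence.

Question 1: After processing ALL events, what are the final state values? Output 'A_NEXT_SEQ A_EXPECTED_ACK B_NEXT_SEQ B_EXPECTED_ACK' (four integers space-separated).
After event 0: A_seq=0 A_ack=2000 B_seq=2000 B_ack=0
After event 1: A_seq=0 A_ack=2000 B_seq=2041 B_ack=0
After event 2: A_seq=0 A_ack=2000 B_seq=2140 B_ack=0
After event 3: A_seq=0 A_ack=2000 B_seq=2203 B_ack=0
After event 4: A_seq=0 A_ack=2203 B_seq=2203 B_ack=0
After event 5: A_seq=175 A_ack=2203 B_seq=2203 B_ack=175

Answer: 175 2203 2203 175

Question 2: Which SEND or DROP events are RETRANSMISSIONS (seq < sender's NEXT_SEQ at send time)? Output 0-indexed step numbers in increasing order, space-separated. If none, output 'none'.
Step 1: DROP seq=2000 -> fresh
Step 2: SEND seq=2041 -> fresh
Step 3: SEND seq=2140 -> fresh
Step 4: SEND seq=2000 -> retransmit
Step 5: SEND seq=0 -> fresh

Answer: 4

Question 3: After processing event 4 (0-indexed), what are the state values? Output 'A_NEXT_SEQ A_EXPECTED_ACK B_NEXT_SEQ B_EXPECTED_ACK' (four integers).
After event 0: A_seq=0 A_ack=2000 B_seq=2000 B_ack=0
After event 1: A_seq=0 A_ack=2000 B_seq=2041 B_ack=0
After event 2: A_seq=0 A_ack=2000 B_seq=2140 B_ack=0
After event 3: A_seq=0 A_ack=2000 B_seq=2203 B_ack=0
After event 4: A_seq=0 A_ack=2203 B_seq=2203 B_ack=0

0 2203 2203 0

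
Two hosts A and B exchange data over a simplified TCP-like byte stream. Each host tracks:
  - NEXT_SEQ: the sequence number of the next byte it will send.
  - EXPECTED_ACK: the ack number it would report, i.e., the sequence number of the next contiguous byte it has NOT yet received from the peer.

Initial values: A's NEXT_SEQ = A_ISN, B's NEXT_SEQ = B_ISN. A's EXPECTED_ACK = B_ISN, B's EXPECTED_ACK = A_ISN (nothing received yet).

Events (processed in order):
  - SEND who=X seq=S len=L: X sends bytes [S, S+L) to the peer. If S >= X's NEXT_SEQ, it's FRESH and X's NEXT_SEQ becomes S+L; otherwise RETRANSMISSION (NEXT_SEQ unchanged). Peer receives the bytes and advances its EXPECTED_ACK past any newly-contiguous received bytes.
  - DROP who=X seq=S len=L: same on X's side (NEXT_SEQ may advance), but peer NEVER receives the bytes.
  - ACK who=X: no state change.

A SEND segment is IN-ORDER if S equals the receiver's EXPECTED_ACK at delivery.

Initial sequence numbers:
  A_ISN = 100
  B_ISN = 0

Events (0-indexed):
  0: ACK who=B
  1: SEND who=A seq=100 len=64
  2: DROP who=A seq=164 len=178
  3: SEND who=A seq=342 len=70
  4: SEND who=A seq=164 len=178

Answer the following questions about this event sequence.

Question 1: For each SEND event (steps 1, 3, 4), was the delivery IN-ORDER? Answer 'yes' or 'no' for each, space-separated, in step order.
Step 1: SEND seq=100 -> in-order
Step 3: SEND seq=342 -> out-of-order
Step 4: SEND seq=164 -> in-order

Answer: yes no yes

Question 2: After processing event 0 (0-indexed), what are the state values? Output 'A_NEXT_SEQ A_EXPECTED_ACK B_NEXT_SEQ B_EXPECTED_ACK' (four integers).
After event 0: A_seq=100 A_ack=0 B_seq=0 B_ack=100

100 0 0 100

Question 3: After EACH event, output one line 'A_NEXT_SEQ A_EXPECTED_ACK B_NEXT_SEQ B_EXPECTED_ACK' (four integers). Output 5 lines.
100 0 0 100
164 0 0 164
342 0 0 164
412 0 0 164
412 0 0 412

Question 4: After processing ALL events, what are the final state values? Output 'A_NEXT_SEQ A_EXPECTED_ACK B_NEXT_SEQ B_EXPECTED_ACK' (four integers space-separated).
Answer: 412 0 0 412

Derivation:
After event 0: A_seq=100 A_ack=0 B_seq=0 B_ack=100
After event 1: A_seq=164 A_ack=0 B_seq=0 B_ack=164
After event 2: A_seq=342 A_ack=0 B_seq=0 B_ack=164
After event 3: A_seq=412 A_ack=0 B_seq=0 B_ack=164
After event 4: A_seq=412 A_ack=0 B_seq=0 B_ack=412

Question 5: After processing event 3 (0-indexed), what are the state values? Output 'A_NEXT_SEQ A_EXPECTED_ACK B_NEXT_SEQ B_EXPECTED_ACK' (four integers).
After event 0: A_seq=100 A_ack=0 B_seq=0 B_ack=100
After event 1: A_seq=164 A_ack=0 B_seq=0 B_ack=164
After event 2: A_seq=342 A_ack=0 B_seq=0 B_ack=164
After event 3: A_seq=412 A_ack=0 B_seq=0 B_ack=164

412 0 0 164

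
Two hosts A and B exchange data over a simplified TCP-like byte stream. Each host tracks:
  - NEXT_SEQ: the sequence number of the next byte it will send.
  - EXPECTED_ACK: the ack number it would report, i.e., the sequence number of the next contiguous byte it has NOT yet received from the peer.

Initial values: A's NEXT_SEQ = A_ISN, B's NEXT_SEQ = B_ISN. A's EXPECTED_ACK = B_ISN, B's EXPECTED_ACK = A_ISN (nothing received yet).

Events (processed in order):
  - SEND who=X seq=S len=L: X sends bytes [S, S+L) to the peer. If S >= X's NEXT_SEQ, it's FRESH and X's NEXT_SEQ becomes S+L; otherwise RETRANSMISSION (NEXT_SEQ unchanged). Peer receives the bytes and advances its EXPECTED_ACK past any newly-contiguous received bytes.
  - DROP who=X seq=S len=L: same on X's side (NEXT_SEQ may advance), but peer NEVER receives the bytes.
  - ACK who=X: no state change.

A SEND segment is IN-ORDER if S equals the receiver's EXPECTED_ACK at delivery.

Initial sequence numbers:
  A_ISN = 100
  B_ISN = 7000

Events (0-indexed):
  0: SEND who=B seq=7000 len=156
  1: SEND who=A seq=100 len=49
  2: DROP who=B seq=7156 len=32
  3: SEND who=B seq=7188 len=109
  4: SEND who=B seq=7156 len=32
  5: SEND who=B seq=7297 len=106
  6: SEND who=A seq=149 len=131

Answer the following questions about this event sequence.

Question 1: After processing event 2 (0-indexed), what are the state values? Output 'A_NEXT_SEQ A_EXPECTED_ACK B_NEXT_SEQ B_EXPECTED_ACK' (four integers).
After event 0: A_seq=100 A_ack=7156 B_seq=7156 B_ack=100
After event 1: A_seq=149 A_ack=7156 B_seq=7156 B_ack=149
After event 2: A_seq=149 A_ack=7156 B_seq=7188 B_ack=149

149 7156 7188 149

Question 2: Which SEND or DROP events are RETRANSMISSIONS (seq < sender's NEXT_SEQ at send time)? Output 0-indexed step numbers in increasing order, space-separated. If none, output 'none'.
Answer: 4

Derivation:
Step 0: SEND seq=7000 -> fresh
Step 1: SEND seq=100 -> fresh
Step 2: DROP seq=7156 -> fresh
Step 3: SEND seq=7188 -> fresh
Step 4: SEND seq=7156 -> retransmit
Step 5: SEND seq=7297 -> fresh
Step 6: SEND seq=149 -> fresh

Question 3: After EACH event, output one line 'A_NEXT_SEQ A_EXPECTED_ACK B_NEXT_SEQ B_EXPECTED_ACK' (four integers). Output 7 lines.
100 7156 7156 100
149 7156 7156 149
149 7156 7188 149
149 7156 7297 149
149 7297 7297 149
149 7403 7403 149
280 7403 7403 280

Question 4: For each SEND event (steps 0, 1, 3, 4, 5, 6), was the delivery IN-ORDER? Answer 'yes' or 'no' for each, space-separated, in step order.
Answer: yes yes no yes yes yes

Derivation:
Step 0: SEND seq=7000 -> in-order
Step 1: SEND seq=100 -> in-order
Step 3: SEND seq=7188 -> out-of-order
Step 4: SEND seq=7156 -> in-order
Step 5: SEND seq=7297 -> in-order
Step 6: SEND seq=149 -> in-order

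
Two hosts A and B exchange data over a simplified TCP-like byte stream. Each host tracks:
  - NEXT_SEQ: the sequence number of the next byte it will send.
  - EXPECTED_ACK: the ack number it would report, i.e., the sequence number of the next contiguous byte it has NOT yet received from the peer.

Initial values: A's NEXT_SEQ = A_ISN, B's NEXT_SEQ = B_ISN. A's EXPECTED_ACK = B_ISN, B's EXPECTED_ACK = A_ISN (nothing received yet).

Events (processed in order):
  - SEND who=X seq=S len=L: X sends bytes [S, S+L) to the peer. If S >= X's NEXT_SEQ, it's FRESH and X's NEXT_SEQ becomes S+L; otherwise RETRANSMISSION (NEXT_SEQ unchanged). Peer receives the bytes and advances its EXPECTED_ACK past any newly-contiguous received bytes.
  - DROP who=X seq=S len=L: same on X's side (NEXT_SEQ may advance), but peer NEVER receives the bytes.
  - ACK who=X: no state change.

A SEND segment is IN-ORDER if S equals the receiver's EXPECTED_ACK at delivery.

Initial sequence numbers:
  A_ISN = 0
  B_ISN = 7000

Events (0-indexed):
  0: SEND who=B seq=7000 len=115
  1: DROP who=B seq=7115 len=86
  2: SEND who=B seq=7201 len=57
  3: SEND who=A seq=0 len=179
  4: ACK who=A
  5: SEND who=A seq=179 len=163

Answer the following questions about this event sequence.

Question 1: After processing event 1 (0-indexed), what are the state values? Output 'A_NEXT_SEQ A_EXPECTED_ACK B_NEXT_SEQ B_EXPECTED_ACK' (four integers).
After event 0: A_seq=0 A_ack=7115 B_seq=7115 B_ack=0
After event 1: A_seq=0 A_ack=7115 B_seq=7201 B_ack=0

0 7115 7201 0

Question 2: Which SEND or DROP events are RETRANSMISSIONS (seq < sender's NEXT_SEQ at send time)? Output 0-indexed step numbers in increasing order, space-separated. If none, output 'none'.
Answer: none

Derivation:
Step 0: SEND seq=7000 -> fresh
Step 1: DROP seq=7115 -> fresh
Step 2: SEND seq=7201 -> fresh
Step 3: SEND seq=0 -> fresh
Step 5: SEND seq=179 -> fresh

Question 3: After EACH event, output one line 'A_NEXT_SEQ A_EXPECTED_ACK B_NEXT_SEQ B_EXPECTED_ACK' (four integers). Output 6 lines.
0 7115 7115 0
0 7115 7201 0
0 7115 7258 0
179 7115 7258 179
179 7115 7258 179
342 7115 7258 342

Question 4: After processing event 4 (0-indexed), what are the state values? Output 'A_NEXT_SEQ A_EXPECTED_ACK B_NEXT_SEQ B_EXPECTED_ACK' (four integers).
After event 0: A_seq=0 A_ack=7115 B_seq=7115 B_ack=0
After event 1: A_seq=0 A_ack=7115 B_seq=7201 B_ack=0
After event 2: A_seq=0 A_ack=7115 B_seq=7258 B_ack=0
After event 3: A_seq=179 A_ack=7115 B_seq=7258 B_ack=179
After event 4: A_seq=179 A_ack=7115 B_seq=7258 B_ack=179

179 7115 7258 179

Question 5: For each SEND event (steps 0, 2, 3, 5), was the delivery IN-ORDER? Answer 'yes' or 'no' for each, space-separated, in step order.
Answer: yes no yes yes

Derivation:
Step 0: SEND seq=7000 -> in-order
Step 2: SEND seq=7201 -> out-of-order
Step 3: SEND seq=0 -> in-order
Step 5: SEND seq=179 -> in-order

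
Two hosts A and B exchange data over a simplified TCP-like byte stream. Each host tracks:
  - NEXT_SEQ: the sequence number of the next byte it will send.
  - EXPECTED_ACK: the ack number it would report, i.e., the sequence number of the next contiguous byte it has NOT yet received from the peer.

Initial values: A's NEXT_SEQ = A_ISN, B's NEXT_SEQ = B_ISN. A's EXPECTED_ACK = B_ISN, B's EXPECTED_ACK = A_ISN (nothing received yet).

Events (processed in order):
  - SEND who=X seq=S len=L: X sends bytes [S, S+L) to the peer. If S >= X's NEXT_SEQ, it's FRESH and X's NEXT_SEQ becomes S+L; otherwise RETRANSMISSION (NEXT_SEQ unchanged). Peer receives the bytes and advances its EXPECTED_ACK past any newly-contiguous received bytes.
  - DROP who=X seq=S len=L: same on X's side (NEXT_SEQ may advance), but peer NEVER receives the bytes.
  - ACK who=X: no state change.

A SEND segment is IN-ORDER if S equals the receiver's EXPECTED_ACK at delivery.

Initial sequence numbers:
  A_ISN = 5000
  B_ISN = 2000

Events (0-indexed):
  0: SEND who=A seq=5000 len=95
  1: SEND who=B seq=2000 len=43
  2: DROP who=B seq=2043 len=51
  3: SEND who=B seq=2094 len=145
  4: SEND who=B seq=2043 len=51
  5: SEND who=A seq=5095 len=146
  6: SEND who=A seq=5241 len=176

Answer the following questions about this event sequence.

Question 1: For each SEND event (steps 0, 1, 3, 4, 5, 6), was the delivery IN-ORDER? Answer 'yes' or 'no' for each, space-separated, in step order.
Step 0: SEND seq=5000 -> in-order
Step 1: SEND seq=2000 -> in-order
Step 3: SEND seq=2094 -> out-of-order
Step 4: SEND seq=2043 -> in-order
Step 5: SEND seq=5095 -> in-order
Step 6: SEND seq=5241 -> in-order

Answer: yes yes no yes yes yes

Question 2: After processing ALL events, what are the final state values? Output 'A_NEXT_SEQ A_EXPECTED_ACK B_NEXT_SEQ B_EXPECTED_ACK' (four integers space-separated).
Answer: 5417 2239 2239 5417

Derivation:
After event 0: A_seq=5095 A_ack=2000 B_seq=2000 B_ack=5095
After event 1: A_seq=5095 A_ack=2043 B_seq=2043 B_ack=5095
After event 2: A_seq=5095 A_ack=2043 B_seq=2094 B_ack=5095
After event 3: A_seq=5095 A_ack=2043 B_seq=2239 B_ack=5095
After event 4: A_seq=5095 A_ack=2239 B_seq=2239 B_ack=5095
After event 5: A_seq=5241 A_ack=2239 B_seq=2239 B_ack=5241
After event 6: A_seq=5417 A_ack=2239 B_seq=2239 B_ack=5417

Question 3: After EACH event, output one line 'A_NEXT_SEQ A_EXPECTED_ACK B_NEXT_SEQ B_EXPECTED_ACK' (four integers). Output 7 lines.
5095 2000 2000 5095
5095 2043 2043 5095
5095 2043 2094 5095
5095 2043 2239 5095
5095 2239 2239 5095
5241 2239 2239 5241
5417 2239 2239 5417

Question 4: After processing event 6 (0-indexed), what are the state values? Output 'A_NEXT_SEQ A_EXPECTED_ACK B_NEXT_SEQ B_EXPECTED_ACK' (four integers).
After event 0: A_seq=5095 A_ack=2000 B_seq=2000 B_ack=5095
After event 1: A_seq=5095 A_ack=2043 B_seq=2043 B_ack=5095
After event 2: A_seq=5095 A_ack=2043 B_seq=2094 B_ack=5095
After event 3: A_seq=5095 A_ack=2043 B_seq=2239 B_ack=5095
After event 4: A_seq=5095 A_ack=2239 B_seq=2239 B_ack=5095
After event 5: A_seq=5241 A_ack=2239 B_seq=2239 B_ack=5241
After event 6: A_seq=5417 A_ack=2239 B_seq=2239 B_ack=5417

5417 2239 2239 5417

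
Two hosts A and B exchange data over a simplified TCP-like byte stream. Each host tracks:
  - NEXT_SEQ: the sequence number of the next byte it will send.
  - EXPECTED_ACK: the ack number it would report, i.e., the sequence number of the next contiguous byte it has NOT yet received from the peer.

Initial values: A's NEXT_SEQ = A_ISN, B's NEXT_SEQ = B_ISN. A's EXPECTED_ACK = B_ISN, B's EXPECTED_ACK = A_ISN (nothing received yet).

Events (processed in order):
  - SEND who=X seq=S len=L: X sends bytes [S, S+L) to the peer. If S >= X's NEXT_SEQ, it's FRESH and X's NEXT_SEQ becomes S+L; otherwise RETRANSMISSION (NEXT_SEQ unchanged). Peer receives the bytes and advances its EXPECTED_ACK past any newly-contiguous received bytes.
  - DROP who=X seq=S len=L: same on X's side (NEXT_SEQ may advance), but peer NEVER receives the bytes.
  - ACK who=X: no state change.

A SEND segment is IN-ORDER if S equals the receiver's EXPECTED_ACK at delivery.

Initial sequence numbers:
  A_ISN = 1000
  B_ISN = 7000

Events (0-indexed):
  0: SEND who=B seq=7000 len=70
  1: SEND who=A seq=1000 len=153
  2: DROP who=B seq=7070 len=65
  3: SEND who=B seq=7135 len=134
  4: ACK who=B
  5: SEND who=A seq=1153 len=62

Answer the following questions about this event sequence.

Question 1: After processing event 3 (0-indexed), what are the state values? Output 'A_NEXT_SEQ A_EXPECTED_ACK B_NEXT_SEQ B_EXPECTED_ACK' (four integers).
After event 0: A_seq=1000 A_ack=7070 B_seq=7070 B_ack=1000
After event 1: A_seq=1153 A_ack=7070 B_seq=7070 B_ack=1153
After event 2: A_seq=1153 A_ack=7070 B_seq=7135 B_ack=1153
After event 3: A_seq=1153 A_ack=7070 B_seq=7269 B_ack=1153

1153 7070 7269 1153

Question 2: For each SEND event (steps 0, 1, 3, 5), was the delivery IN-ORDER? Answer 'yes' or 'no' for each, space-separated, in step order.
Answer: yes yes no yes

Derivation:
Step 0: SEND seq=7000 -> in-order
Step 1: SEND seq=1000 -> in-order
Step 3: SEND seq=7135 -> out-of-order
Step 5: SEND seq=1153 -> in-order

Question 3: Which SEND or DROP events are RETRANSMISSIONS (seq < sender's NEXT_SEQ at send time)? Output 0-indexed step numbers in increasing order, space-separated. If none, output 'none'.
Answer: none

Derivation:
Step 0: SEND seq=7000 -> fresh
Step 1: SEND seq=1000 -> fresh
Step 2: DROP seq=7070 -> fresh
Step 3: SEND seq=7135 -> fresh
Step 5: SEND seq=1153 -> fresh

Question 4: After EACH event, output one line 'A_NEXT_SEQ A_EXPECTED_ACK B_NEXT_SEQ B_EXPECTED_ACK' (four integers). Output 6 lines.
1000 7070 7070 1000
1153 7070 7070 1153
1153 7070 7135 1153
1153 7070 7269 1153
1153 7070 7269 1153
1215 7070 7269 1215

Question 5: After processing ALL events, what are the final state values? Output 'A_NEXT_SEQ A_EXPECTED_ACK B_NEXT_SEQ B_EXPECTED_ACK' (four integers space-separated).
After event 0: A_seq=1000 A_ack=7070 B_seq=7070 B_ack=1000
After event 1: A_seq=1153 A_ack=7070 B_seq=7070 B_ack=1153
After event 2: A_seq=1153 A_ack=7070 B_seq=7135 B_ack=1153
After event 3: A_seq=1153 A_ack=7070 B_seq=7269 B_ack=1153
After event 4: A_seq=1153 A_ack=7070 B_seq=7269 B_ack=1153
After event 5: A_seq=1215 A_ack=7070 B_seq=7269 B_ack=1215

Answer: 1215 7070 7269 1215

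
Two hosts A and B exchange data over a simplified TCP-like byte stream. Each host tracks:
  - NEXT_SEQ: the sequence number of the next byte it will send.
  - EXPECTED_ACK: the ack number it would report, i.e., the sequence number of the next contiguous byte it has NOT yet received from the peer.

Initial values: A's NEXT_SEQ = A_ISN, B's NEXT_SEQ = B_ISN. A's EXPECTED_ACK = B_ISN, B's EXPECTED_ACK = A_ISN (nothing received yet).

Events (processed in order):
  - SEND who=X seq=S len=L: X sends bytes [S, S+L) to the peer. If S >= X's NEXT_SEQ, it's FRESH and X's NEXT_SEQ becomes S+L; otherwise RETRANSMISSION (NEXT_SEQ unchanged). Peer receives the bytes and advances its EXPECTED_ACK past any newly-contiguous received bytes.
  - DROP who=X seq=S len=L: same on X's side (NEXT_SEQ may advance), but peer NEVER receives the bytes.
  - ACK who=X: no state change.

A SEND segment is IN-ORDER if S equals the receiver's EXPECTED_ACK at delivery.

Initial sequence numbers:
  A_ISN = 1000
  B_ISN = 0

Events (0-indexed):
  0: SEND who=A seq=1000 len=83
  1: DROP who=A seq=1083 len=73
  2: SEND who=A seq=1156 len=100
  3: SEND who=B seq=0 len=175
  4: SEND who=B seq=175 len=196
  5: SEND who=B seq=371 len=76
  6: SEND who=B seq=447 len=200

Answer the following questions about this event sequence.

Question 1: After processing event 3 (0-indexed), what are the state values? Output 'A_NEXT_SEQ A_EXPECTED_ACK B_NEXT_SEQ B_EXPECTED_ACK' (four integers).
After event 0: A_seq=1083 A_ack=0 B_seq=0 B_ack=1083
After event 1: A_seq=1156 A_ack=0 B_seq=0 B_ack=1083
After event 2: A_seq=1256 A_ack=0 B_seq=0 B_ack=1083
After event 3: A_seq=1256 A_ack=175 B_seq=175 B_ack=1083

1256 175 175 1083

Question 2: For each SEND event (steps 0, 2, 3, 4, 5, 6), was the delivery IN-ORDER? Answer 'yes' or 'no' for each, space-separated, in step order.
Answer: yes no yes yes yes yes

Derivation:
Step 0: SEND seq=1000 -> in-order
Step 2: SEND seq=1156 -> out-of-order
Step 3: SEND seq=0 -> in-order
Step 4: SEND seq=175 -> in-order
Step 5: SEND seq=371 -> in-order
Step 6: SEND seq=447 -> in-order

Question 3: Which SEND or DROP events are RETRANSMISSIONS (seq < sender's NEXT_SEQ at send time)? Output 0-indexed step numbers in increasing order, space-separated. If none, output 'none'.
Answer: none

Derivation:
Step 0: SEND seq=1000 -> fresh
Step 1: DROP seq=1083 -> fresh
Step 2: SEND seq=1156 -> fresh
Step 3: SEND seq=0 -> fresh
Step 4: SEND seq=175 -> fresh
Step 5: SEND seq=371 -> fresh
Step 6: SEND seq=447 -> fresh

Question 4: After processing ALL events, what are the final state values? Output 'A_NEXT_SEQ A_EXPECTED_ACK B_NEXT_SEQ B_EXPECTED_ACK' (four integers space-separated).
After event 0: A_seq=1083 A_ack=0 B_seq=0 B_ack=1083
After event 1: A_seq=1156 A_ack=0 B_seq=0 B_ack=1083
After event 2: A_seq=1256 A_ack=0 B_seq=0 B_ack=1083
After event 3: A_seq=1256 A_ack=175 B_seq=175 B_ack=1083
After event 4: A_seq=1256 A_ack=371 B_seq=371 B_ack=1083
After event 5: A_seq=1256 A_ack=447 B_seq=447 B_ack=1083
After event 6: A_seq=1256 A_ack=647 B_seq=647 B_ack=1083

Answer: 1256 647 647 1083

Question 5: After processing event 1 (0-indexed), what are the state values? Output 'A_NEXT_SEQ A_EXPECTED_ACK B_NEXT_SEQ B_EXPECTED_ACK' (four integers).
After event 0: A_seq=1083 A_ack=0 B_seq=0 B_ack=1083
After event 1: A_seq=1156 A_ack=0 B_seq=0 B_ack=1083

1156 0 0 1083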